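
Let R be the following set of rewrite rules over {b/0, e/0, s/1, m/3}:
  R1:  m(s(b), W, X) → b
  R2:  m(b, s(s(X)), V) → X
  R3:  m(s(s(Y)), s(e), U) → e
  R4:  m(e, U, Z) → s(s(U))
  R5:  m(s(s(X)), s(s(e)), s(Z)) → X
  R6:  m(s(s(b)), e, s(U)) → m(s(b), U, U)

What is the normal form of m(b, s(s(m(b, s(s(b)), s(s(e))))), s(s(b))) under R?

b

1. m(b, s(s(m(b, s(s(b)), s(s(e))))), s(s(b)))  →  m(b, s(s(b)), s(s(e)))   [R2 at ε]
2. m(b, s(s(b)), s(s(e)))  →  b   [R2 at ε]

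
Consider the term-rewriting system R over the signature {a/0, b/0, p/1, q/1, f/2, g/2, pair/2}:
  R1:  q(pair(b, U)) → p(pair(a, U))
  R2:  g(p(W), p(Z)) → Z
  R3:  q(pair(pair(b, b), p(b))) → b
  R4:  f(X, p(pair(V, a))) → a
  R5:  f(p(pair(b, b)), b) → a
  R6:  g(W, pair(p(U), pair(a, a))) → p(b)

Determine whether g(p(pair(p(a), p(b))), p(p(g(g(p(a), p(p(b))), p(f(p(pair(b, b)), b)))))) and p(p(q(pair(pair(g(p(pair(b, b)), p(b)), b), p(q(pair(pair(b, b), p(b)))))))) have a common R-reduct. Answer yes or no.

no — NF(t₁) = p(a), NF(t₂) = p(p(b))

Reduce t₁ = g(p(pair(p(a), p(b))), p(p(g(g(p(a), p(p(b))), p(f(p(pair(b, b)), b)))))):
1. g(p(pair(p(a), p(b))), p(p(g(g(p(a), p(p(b))), p(f(p(pair(b, b)), b))))))  →  p(g(g(p(a), p(p(b))), p(f(p(pair(b, b)), b))))   [R2 at ε]
2. p(g(g(p(a), p(p(b))), p(f(p(pair(b, b)), b))))  →  p(g(p(b), p(f(p(pair(b, b)), b))))   [R2 at 1.1]
3. p(g(p(b), p(f(p(pair(b, b)), b))))  →  p(f(p(pair(b, b)), b))   [R2 at 1]
4. p(f(p(pair(b, b)), b))  →  p(a)   [R5 at 1]

Reduce t₂ = p(p(q(pair(pair(g(p(pair(b, b)), p(b)), b), p(q(pair(pair(b, b), p(b)))))))):
1. p(p(q(pair(pair(g(p(pair(b, b)), p(b)), b), p(q(pair(pair(b, b), p(b))))))))  →  p(p(q(pair(pair(b, b), p(q(pair(pair(b, b), p(b))))))))   [R2 at 1.1.1.1.1]
2. p(p(q(pair(pair(b, b), p(q(pair(pair(b, b), p(b))))))))  →  p(p(q(pair(pair(b, b), p(b)))))   [R3 at 1.1.1.2.1]
3. p(p(q(pair(pair(b, b), p(b)))))  →  p(p(b))   [R3 at 1.1]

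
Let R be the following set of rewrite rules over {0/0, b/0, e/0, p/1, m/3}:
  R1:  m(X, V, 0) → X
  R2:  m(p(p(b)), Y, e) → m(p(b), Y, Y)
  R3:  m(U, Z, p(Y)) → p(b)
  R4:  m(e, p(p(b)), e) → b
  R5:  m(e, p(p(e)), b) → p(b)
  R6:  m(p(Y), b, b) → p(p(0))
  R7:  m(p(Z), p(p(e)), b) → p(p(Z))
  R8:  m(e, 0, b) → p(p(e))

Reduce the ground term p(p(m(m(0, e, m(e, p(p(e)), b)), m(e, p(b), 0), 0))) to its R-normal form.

p(p(p(b)))

1. p(p(m(m(0, e, m(e, p(p(e)), b)), m(e, p(b), 0), 0)))  →  p(p(m(0, e, m(e, p(p(e)), b))))   [R1 at 1.1]
2. p(p(m(0, e, m(e, p(p(e)), b))))  →  p(p(m(0, e, p(b))))   [R5 at 1.1.3]
3. p(p(m(0, e, p(b))))  →  p(p(p(b)))   [R3 at 1.1]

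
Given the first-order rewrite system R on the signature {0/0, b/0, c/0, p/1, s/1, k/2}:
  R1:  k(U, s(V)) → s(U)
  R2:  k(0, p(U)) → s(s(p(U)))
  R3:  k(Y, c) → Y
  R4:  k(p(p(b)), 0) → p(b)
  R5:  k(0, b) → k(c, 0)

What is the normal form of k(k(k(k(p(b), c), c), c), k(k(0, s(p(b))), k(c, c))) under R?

1. k(k(k(k(p(b), c), c), c), k(k(0, s(p(b))), k(c, c)))  →  k(k(k(p(b), c), c), k(k(0, s(p(b))), k(c, c)))   [R3 at 1]
2. k(k(k(p(b), c), c), k(k(0, s(p(b))), k(c, c)))  →  k(k(p(b), c), k(k(0, s(p(b))), k(c, c)))   [R3 at 1]
3. k(k(p(b), c), k(k(0, s(p(b))), k(c, c)))  →  k(p(b), k(k(0, s(p(b))), k(c, c)))   [R3 at 1]
4. k(p(b), k(k(0, s(p(b))), k(c, c)))  →  k(p(b), k(s(0), k(c, c)))   [R1 at 2.1]
5. k(p(b), k(s(0), k(c, c)))  →  k(p(b), k(s(0), c))   [R3 at 2.2]
6. k(p(b), k(s(0), c))  →  k(p(b), s(0))   [R3 at 2]
7. k(p(b), s(0))  →  s(p(b))   [R1 at ε]

s(p(b))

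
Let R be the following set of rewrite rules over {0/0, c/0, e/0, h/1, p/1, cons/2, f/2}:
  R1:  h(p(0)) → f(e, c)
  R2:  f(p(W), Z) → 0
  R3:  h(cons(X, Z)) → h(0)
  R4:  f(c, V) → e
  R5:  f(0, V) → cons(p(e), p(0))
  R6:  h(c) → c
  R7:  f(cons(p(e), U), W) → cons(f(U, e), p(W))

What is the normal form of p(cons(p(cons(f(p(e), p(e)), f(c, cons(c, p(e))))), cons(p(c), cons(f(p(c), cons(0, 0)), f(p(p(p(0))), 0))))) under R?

p(cons(p(cons(0, e)), cons(p(c), cons(0, 0))))

1. p(cons(p(cons(f(p(e), p(e)), f(c, cons(c, p(e))))), cons(p(c), cons(f(p(c), cons(0, 0)), f(p(p(p(0))), 0)))))  →  p(cons(p(cons(0, f(c, cons(c, p(e))))), cons(p(c), cons(f(p(c), cons(0, 0)), f(p(p(p(0))), 0)))))   [R2 at 1.1.1.1]
2. p(cons(p(cons(0, f(c, cons(c, p(e))))), cons(p(c), cons(f(p(c), cons(0, 0)), f(p(p(p(0))), 0)))))  →  p(cons(p(cons(0, e)), cons(p(c), cons(f(p(c), cons(0, 0)), f(p(p(p(0))), 0)))))   [R4 at 1.1.1.2]
3. p(cons(p(cons(0, e)), cons(p(c), cons(f(p(c), cons(0, 0)), f(p(p(p(0))), 0)))))  →  p(cons(p(cons(0, e)), cons(p(c), cons(0, f(p(p(p(0))), 0)))))   [R2 at 1.2.2.1]
4. p(cons(p(cons(0, e)), cons(p(c), cons(0, f(p(p(p(0))), 0)))))  →  p(cons(p(cons(0, e)), cons(p(c), cons(0, 0))))   [R2 at 1.2.2.2]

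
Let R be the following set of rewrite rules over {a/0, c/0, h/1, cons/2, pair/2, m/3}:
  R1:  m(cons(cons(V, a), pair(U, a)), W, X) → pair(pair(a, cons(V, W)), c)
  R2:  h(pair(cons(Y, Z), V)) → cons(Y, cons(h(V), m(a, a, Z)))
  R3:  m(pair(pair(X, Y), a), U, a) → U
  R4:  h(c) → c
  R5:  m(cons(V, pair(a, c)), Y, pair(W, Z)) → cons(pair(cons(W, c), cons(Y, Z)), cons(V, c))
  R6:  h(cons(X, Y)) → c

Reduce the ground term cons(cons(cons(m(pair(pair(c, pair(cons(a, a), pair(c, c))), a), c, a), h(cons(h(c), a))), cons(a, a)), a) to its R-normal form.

cons(cons(cons(c, c), cons(a, a)), a)

1. cons(cons(cons(m(pair(pair(c, pair(cons(a, a), pair(c, c))), a), c, a), h(cons(h(c), a))), cons(a, a)), a)  →  cons(cons(cons(c, h(cons(h(c), a))), cons(a, a)), a)   [R3 at 1.1.1]
2. cons(cons(cons(c, h(cons(h(c), a))), cons(a, a)), a)  →  cons(cons(cons(c, c), cons(a, a)), a)   [R6 at 1.1.2]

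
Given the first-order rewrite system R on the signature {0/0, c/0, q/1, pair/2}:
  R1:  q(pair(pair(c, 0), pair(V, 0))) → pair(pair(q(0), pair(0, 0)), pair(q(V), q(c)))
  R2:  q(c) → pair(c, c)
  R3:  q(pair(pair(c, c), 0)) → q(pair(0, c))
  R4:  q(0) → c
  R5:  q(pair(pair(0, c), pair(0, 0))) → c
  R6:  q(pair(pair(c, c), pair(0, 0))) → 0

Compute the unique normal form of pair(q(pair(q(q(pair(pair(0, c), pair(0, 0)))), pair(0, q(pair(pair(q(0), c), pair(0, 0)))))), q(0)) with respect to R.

pair(0, c)

1. pair(q(pair(q(q(pair(pair(0, c), pair(0, 0)))), pair(0, q(pair(pair(q(0), c), pair(0, 0)))))), q(0))  →  pair(q(pair(q(c), pair(0, q(pair(pair(q(0), c), pair(0, 0)))))), q(0))   [R5 at 1.1.1.1]
2. pair(q(pair(q(c), pair(0, q(pair(pair(q(0), c), pair(0, 0)))))), q(0))  →  pair(q(pair(pair(c, c), pair(0, q(pair(pair(q(0), c), pair(0, 0)))))), q(0))   [R2 at 1.1.1]
3. pair(q(pair(pair(c, c), pair(0, q(pair(pair(q(0), c), pair(0, 0)))))), q(0))  →  pair(q(pair(pair(c, c), pair(0, q(pair(pair(c, c), pair(0, 0)))))), q(0))   [R4 at 1.1.2.2.1.1.1]
4. pair(q(pair(pair(c, c), pair(0, q(pair(pair(c, c), pair(0, 0)))))), q(0))  →  pair(q(pair(pair(c, c), pair(0, 0))), q(0))   [R6 at 1.1.2.2]
5. pair(q(pair(pair(c, c), pair(0, 0))), q(0))  →  pair(0, q(0))   [R6 at 1]
6. pair(0, q(0))  →  pair(0, c)   [R4 at 2]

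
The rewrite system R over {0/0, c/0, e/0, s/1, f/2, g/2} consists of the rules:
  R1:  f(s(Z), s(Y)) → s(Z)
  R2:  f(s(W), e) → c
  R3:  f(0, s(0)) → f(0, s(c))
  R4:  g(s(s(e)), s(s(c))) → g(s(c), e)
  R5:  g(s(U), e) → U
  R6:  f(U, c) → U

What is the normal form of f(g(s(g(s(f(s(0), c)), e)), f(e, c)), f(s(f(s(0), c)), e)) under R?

s(0)

1. f(g(s(g(s(f(s(0), c)), e)), f(e, c)), f(s(f(s(0), c)), e))  →  f(g(s(f(s(0), c)), f(e, c)), f(s(f(s(0), c)), e))   [R5 at 1.1.1]
2. f(g(s(f(s(0), c)), f(e, c)), f(s(f(s(0), c)), e))  →  f(g(s(s(0)), f(e, c)), f(s(f(s(0), c)), e))   [R6 at 1.1.1]
3. f(g(s(s(0)), f(e, c)), f(s(f(s(0), c)), e))  →  f(g(s(s(0)), e), f(s(f(s(0), c)), e))   [R6 at 1.2]
4. f(g(s(s(0)), e), f(s(f(s(0), c)), e))  →  f(s(0), f(s(f(s(0), c)), e))   [R5 at 1]
5. f(s(0), f(s(f(s(0), c)), e))  →  f(s(0), c)   [R2 at 2]
6. f(s(0), c)  →  s(0)   [R6 at ε]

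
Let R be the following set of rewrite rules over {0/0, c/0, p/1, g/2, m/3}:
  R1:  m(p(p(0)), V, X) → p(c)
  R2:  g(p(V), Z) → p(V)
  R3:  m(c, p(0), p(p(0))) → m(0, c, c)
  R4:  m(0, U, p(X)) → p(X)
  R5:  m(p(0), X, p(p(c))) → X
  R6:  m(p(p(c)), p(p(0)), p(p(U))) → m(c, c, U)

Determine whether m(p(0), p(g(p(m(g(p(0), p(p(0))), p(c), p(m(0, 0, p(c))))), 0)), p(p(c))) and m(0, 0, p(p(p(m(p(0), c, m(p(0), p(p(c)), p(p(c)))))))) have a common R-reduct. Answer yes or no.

yes — NF(t₁) = p(p(p(c))), NF(t₂) = p(p(p(c)))

Reduce t₁ = m(p(0), p(g(p(m(g(p(0), p(p(0))), p(c), p(m(0, 0, p(c))))), 0)), p(p(c))):
1. m(p(0), p(g(p(m(g(p(0), p(p(0))), p(c), p(m(0, 0, p(c))))), 0)), p(p(c)))  →  p(g(p(m(g(p(0), p(p(0))), p(c), p(m(0, 0, p(c))))), 0))   [R5 at ε]
2. p(g(p(m(g(p(0), p(p(0))), p(c), p(m(0, 0, p(c))))), 0))  →  p(p(m(g(p(0), p(p(0))), p(c), p(m(0, 0, p(c))))))   [R2 at 1]
3. p(p(m(g(p(0), p(p(0))), p(c), p(m(0, 0, p(c))))))  →  p(p(m(p(0), p(c), p(m(0, 0, p(c))))))   [R2 at 1.1.1]
4. p(p(m(p(0), p(c), p(m(0, 0, p(c))))))  →  p(p(m(p(0), p(c), p(p(c)))))   [R4 at 1.1.3.1]
5. p(p(m(p(0), p(c), p(p(c)))))  →  p(p(p(c)))   [R5 at 1.1]

Reduce t₂ = m(0, 0, p(p(p(m(p(0), c, m(p(0), p(p(c)), p(p(c)))))))):
1. m(0, 0, p(p(p(m(p(0), c, m(p(0), p(p(c)), p(p(c))))))))  →  p(p(p(m(p(0), c, m(p(0), p(p(c)), p(p(c)))))))   [R4 at ε]
2. p(p(p(m(p(0), c, m(p(0), p(p(c)), p(p(c)))))))  →  p(p(p(m(p(0), c, p(p(c))))))   [R5 at 1.1.1.3]
3. p(p(p(m(p(0), c, p(p(c))))))  →  p(p(p(c)))   [R5 at 1.1.1]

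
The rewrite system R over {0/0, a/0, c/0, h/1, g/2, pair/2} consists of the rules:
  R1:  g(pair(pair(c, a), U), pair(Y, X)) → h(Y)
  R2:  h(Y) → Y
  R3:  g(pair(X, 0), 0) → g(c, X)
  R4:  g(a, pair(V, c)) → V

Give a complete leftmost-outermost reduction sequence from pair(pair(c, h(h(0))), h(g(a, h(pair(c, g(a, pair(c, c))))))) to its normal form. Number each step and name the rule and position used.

1. pair(pair(c, h(h(0))), h(g(a, h(pair(c, g(a, pair(c, c)))))))  →  pair(pair(c, h(0)), h(g(a, h(pair(c, g(a, pair(c, c)))))))   [R2 at 1.2]
2. pair(pair(c, h(0)), h(g(a, h(pair(c, g(a, pair(c, c)))))))  →  pair(pair(c, 0), h(g(a, h(pair(c, g(a, pair(c, c)))))))   [R2 at 1.2]
3. pair(pair(c, 0), h(g(a, h(pair(c, g(a, pair(c, c)))))))  →  pair(pair(c, 0), g(a, h(pair(c, g(a, pair(c, c))))))   [R2 at 2]
4. pair(pair(c, 0), g(a, h(pair(c, g(a, pair(c, c))))))  →  pair(pair(c, 0), g(a, pair(c, g(a, pair(c, c)))))   [R2 at 2.2]
5. pair(pair(c, 0), g(a, pair(c, g(a, pair(c, c)))))  →  pair(pair(c, 0), g(a, pair(c, c)))   [R4 at 2.2.2]
6. pair(pair(c, 0), g(a, pair(c, c)))  →  pair(pair(c, 0), c)   [R4 at 2]

pair(pair(c, 0), c)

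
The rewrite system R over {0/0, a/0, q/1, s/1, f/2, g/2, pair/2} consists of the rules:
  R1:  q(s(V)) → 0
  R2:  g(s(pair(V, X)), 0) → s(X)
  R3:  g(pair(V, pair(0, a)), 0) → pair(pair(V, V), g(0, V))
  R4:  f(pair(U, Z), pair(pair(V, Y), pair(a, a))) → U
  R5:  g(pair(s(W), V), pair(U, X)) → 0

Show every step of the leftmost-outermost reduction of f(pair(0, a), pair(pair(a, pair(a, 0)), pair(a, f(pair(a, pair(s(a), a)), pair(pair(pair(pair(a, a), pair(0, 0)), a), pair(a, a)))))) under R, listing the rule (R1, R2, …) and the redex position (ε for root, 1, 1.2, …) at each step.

1. f(pair(0, a), pair(pair(a, pair(a, 0)), pair(a, f(pair(a, pair(s(a), a)), pair(pair(pair(pair(a, a), pair(0, 0)), a), pair(a, a))))))  →  f(pair(0, a), pair(pair(a, pair(a, 0)), pair(a, a)))   [R4 at 2.2.2]
2. f(pair(0, a), pair(pair(a, pair(a, 0)), pair(a, a)))  →  0   [R4 at ε]

0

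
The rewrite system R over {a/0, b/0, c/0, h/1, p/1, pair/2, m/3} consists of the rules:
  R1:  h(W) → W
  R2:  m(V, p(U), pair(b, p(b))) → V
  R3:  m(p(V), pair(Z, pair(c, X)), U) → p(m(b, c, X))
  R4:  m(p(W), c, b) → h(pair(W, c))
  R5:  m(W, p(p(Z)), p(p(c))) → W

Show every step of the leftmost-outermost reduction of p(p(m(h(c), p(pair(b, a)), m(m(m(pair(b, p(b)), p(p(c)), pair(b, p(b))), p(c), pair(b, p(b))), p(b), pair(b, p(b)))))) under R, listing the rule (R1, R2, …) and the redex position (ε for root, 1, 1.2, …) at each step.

1. p(p(m(h(c), p(pair(b, a)), m(m(m(pair(b, p(b)), p(p(c)), pair(b, p(b))), p(c), pair(b, p(b))), p(b), pair(b, p(b))))))  →  p(p(m(c, p(pair(b, a)), m(m(m(pair(b, p(b)), p(p(c)), pair(b, p(b))), p(c), pair(b, p(b))), p(b), pair(b, p(b))))))   [R1 at 1.1.1]
2. p(p(m(c, p(pair(b, a)), m(m(m(pair(b, p(b)), p(p(c)), pair(b, p(b))), p(c), pair(b, p(b))), p(b), pair(b, p(b))))))  →  p(p(m(c, p(pair(b, a)), m(m(pair(b, p(b)), p(p(c)), pair(b, p(b))), p(c), pair(b, p(b))))))   [R2 at 1.1.3]
3. p(p(m(c, p(pair(b, a)), m(m(pair(b, p(b)), p(p(c)), pair(b, p(b))), p(c), pair(b, p(b))))))  →  p(p(m(c, p(pair(b, a)), m(pair(b, p(b)), p(p(c)), pair(b, p(b))))))   [R2 at 1.1.3]
4. p(p(m(c, p(pair(b, a)), m(pair(b, p(b)), p(p(c)), pair(b, p(b))))))  →  p(p(m(c, p(pair(b, a)), pair(b, p(b)))))   [R2 at 1.1.3]
5. p(p(m(c, p(pair(b, a)), pair(b, p(b)))))  →  p(p(c))   [R2 at 1.1]

p(p(c))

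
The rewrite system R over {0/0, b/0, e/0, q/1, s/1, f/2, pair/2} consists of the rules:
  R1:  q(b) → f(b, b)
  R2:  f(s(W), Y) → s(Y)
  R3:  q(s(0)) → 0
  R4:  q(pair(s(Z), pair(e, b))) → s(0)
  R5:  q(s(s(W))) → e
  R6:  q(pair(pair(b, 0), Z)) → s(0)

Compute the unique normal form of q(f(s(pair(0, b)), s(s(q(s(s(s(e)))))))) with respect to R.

1. q(f(s(pair(0, b)), s(s(q(s(s(s(e))))))))  →  q(s(s(s(q(s(s(s(e))))))))   [R2 at 1]
2. q(s(s(s(q(s(s(s(e))))))))  →  e   [R5 at ε]

e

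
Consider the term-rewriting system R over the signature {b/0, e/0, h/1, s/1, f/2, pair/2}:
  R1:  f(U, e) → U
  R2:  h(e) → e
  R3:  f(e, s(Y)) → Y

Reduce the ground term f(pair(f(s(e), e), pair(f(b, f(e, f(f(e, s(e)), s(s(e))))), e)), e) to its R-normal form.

1. f(pair(f(s(e), e), pair(f(b, f(e, f(f(e, s(e)), s(s(e))))), e)), e)  →  pair(f(s(e), e), pair(f(b, f(e, f(f(e, s(e)), s(s(e))))), e))   [R1 at ε]
2. pair(f(s(e), e), pair(f(b, f(e, f(f(e, s(e)), s(s(e))))), e))  →  pair(s(e), pair(f(b, f(e, f(f(e, s(e)), s(s(e))))), e))   [R1 at 1]
3. pair(s(e), pair(f(b, f(e, f(f(e, s(e)), s(s(e))))), e))  →  pair(s(e), pair(f(b, f(e, f(e, s(s(e))))), e))   [R3 at 2.1.2.2.1]
4. pair(s(e), pair(f(b, f(e, f(e, s(s(e))))), e))  →  pair(s(e), pair(f(b, f(e, s(e))), e))   [R3 at 2.1.2.2]
5. pair(s(e), pair(f(b, f(e, s(e))), e))  →  pair(s(e), pair(f(b, e), e))   [R3 at 2.1.2]
6. pair(s(e), pair(f(b, e), e))  →  pair(s(e), pair(b, e))   [R1 at 2.1]

pair(s(e), pair(b, e))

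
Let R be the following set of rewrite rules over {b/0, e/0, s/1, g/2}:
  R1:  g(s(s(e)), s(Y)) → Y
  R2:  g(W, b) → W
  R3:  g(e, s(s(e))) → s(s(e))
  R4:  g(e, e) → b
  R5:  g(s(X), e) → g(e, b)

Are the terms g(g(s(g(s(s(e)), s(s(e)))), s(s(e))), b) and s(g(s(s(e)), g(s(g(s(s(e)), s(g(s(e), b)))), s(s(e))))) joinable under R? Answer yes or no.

yes — NF(t₁) = s(e), NF(t₂) = s(e)

Reduce t₁ = g(g(s(g(s(s(e)), s(s(e)))), s(s(e))), b):
1. g(g(s(g(s(s(e)), s(s(e)))), s(s(e))), b)  →  g(s(g(s(s(e)), s(s(e)))), s(s(e)))   [R2 at ε]
2. g(s(g(s(s(e)), s(s(e)))), s(s(e)))  →  g(s(s(e)), s(s(e)))   [R1 at 1.1]
3. g(s(s(e)), s(s(e)))  →  s(e)   [R1 at ε]

Reduce t₂ = s(g(s(s(e)), g(s(g(s(s(e)), s(g(s(e), b)))), s(s(e))))):
1. s(g(s(s(e)), g(s(g(s(s(e)), s(g(s(e), b)))), s(s(e)))))  →  s(g(s(s(e)), g(s(g(s(e), b)), s(s(e)))))   [R1 at 1.2.1.1]
2. s(g(s(s(e)), g(s(g(s(e), b)), s(s(e)))))  →  s(g(s(s(e)), g(s(s(e)), s(s(e)))))   [R2 at 1.2.1.1]
3. s(g(s(s(e)), g(s(s(e)), s(s(e)))))  →  s(g(s(s(e)), s(e)))   [R1 at 1.2]
4. s(g(s(s(e)), s(e)))  →  s(e)   [R1 at 1]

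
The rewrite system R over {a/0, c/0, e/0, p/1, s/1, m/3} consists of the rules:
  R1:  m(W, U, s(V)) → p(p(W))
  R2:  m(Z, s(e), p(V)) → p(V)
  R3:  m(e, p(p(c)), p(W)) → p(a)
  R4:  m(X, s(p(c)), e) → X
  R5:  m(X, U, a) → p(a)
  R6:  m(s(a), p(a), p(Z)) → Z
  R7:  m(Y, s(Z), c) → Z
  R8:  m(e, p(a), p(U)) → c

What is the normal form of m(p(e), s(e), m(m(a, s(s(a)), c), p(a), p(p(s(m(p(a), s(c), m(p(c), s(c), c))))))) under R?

p(s(c))

1. m(p(e), s(e), m(m(a, s(s(a)), c), p(a), p(p(s(m(p(a), s(c), m(p(c), s(c), c)))))))  →  m(p(e), s(e), m(s(a), p(a), p(p(s(m(p(a), s(c), m(p(c), s(c), c)))))))   [R7 at 3.1]
2. m(p(e), s(e), m(s(a), p(a), p(p(s(m(p(a), s(c), m(p(c), s(c), c)))))))  →  m(p(e), s(e), p(s(m(p(a), s(c), m(p(c), s(c), c)))))   [R6 at 3]
3. m(p(e), s(e), p(s(m(p(a), s(c), m(p(c), s(c), c)))))  →  p(s(m(p(a), s(c), m(p(c), s(c), c))))   [R2 at ε]
4. p(s(m(p(a), s(c), m(p(c), s(c), c))))  →  p(s(m(p(a), s(c), c)))   [R7 at 1.1.3]
5. p(s(m(p(a), s(c), c)))  →  p(s(c))   [R7 at 1.1]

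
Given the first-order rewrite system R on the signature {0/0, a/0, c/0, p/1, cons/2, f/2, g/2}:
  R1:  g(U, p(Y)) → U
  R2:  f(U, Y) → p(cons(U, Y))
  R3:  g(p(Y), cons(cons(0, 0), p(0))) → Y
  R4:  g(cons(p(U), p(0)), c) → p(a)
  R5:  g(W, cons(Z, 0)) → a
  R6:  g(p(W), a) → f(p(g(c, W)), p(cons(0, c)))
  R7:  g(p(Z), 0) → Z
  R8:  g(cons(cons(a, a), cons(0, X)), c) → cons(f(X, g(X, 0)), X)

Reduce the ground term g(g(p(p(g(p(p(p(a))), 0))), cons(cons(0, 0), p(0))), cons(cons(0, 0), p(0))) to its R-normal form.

1. g(g(p(p(g(p(p(p(a))), 0))), cons(cons(0, 0), p(0))), cons(cons(0, 0), p(0)))  →  g(p(g(p(p(p(a))), 0)), cons(cons(0, 0), p(0)))   [R3 at 1]
2. g(p(g(p(p(p(a))), 0)), cons(cons(0, 0), p(0)))  →  g(p(p(p(a))), 0)   [R3 at ε]
3. g(p(p(p(a))), 0)  →  p(p(a))   [R7 at ε]

p(p(a))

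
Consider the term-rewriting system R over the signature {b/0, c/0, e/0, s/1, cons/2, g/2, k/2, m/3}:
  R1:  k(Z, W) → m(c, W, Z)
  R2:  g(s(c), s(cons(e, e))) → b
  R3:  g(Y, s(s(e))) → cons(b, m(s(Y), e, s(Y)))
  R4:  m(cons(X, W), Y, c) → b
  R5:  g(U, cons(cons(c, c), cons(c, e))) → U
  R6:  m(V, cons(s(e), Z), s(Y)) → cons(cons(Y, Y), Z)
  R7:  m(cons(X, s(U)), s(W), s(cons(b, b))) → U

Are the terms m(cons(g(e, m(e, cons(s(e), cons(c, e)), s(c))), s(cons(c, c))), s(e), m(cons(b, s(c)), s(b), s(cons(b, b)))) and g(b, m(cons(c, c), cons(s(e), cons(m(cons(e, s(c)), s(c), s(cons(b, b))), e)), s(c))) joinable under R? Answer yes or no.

Reduce t₁ = m(cons(g(e, m(e, cons(s(e), cons(c, e)), s(c))), s(cons(c, c))), s(e), m(cons(b, s(c)), s(b), s(cons(b, b)))):
1. m(cons(g(e, m(e, cons(s(e), cons(c, e)), s(c))), s(cons(c, c))), s(e), m(cons(b, s(c)), s(b), s(cons(b, b))))  →  m(cons(g(e, cons(cons(c, c), cons(c, e))), s(cons(c, c))), s(e), m(cons(b, s(c)), s(b), s(cons(b, b))))   [R6 at 1.1.2]
2. m(cons(g(e, cons(cons(c, c), cons(c, e))), s(cons(c, c))), s(e), m(cons(b, s(c)), s(b), s(cons(b, b))))  →  m(cons(e, s(cons(c, c))), s(e), m(cons(b, s(c)), s(b), s(cons(b, b))))   [R5 at 1.1]
3. m(cons(e, s(cons(c, c))), s(e), m(cons(b, s(c)), s(b), s(cons(b, b))))  →  m(cons(e, s(cons(c, c))), s(e), c)   [R7 at 3]
4. m(cons(e, s(cons(c, c))), s(e), c)  →  b   [R4 at ε]

Reduce t₂ = g(b, m(cons(c, c), cons(s(e), cons(m(cons(e, s(c)), s(c), s(cons(b, b))), e)), s(c))):
1. g(b, m(cons(c, c), cons(s(e), cons(m(cons(e, s(c)), s(c), s(cons(b, b))), e)), s(c)))  →  g(b, cons(cons(c, c), cons(m(cons(e, s(c)), s(c), s(cons(b, b))), e)))   [R6 at 2]
2. g(b, cons(cons(c, c), cons(m(cons(e, s(c)), s(c), s(cons(b, b))), e)))  →  g(b, cons(cons(c, c), cons(c, e)))   [R7 at 2.2.1]
3. g(b, cons(cons(c, c), cons(c, e)))  →  b   [R5 at ε]

yes — NF(t₁) = b, NF(t₂) = b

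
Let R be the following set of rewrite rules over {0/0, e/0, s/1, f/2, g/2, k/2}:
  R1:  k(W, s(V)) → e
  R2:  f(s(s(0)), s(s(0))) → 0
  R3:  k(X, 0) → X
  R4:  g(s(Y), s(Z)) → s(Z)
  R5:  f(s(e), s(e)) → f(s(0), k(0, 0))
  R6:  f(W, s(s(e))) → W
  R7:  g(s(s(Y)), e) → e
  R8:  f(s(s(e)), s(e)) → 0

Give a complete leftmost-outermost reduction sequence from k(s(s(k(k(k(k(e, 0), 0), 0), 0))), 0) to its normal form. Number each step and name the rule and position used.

s(s(e))

1. k(s(s(k(k(k(k(e, 0), 0), 0), 0))), 0)  →  s(s(k(k(k(k(e, 0), 0), 0), 0)))   [R3 at ε]
2. s(s(k(k(k(k(e, 0), 0), 0), 0)))  →  s(s(k(k(k(e, 0), 0), 0)))   [R3 at 1.1]
3. s(s(k(k(k(e, 0), 0), 0)))  →  s(s(k(k(e, 0), 0)))   [R3 at 1.1]
4. s(s(k(k(e, 0), 0)))  →  s(s(k(e, 0)))   [R3 at 1.1]
5. s(s(k(e, 0)))  →  s(s(e))   [R3 at 1.1]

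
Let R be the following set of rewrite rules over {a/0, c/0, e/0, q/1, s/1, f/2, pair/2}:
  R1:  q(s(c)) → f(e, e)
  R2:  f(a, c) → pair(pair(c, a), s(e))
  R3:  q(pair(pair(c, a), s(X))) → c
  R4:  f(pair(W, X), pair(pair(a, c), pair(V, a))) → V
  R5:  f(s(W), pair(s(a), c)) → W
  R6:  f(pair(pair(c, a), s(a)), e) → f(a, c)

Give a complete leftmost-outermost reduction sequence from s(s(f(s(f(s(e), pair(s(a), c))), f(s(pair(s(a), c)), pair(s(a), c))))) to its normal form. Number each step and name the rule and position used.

1. s(s(f(s(f(s(e), pair(s(a), c))), f(s(pair(s(a), c)), pair(s(a), c)))))  →  s(s(f(s(e), f(s(pair(s(a), c)), pair(s(a), c)))))   [R5 at 1.1.1.1]
2. s(s(f(s(e), f(s(pair(s(a), c)), pair(s(a), c)))))  →  s(s(f(s(e), pair(s(a), c))))   [R5 at 1.1.2]
3. s(s(f(s(e), pair(s(a), c))))  →  s(s(e))   [R5 at 1.1]

s(s(e))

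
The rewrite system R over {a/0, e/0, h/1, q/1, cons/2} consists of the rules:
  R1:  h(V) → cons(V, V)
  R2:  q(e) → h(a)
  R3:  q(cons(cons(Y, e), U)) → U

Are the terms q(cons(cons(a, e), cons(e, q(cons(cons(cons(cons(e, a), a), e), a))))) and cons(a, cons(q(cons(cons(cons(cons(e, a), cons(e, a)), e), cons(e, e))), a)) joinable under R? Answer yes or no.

Reduce t₁ = q(cons(cons(a, e), cons(e, q(cons(cons(cons(cons(e, a), a), e), a))))):
1. q(cons(cons(a, e), cons(e, q(cons(cons(cons(cons(e, a), a), e), a)))))  →  cons(e, q(cons(cons(cons(cons(e, a), a), e), a)))   [R3 at ε]
2. cons(e, q(cons(cons(cons(cons(e, a), a), e), a)))  →  cons(e, a)   [R3 at 2]

Reduce t₂ = cons(a, cons(q(cons(cons(cons(cons(e, a), cons(e, a)), e), cons(e, e))), a)):
1. cons(a, cons(q(cons(cons(cons(cons(e, a), cons(e, a)), e), cons(e, e))), a))  →  cons(a, cons(cons(e, e), a))   [R3 at 2.1]

no — NF(t₁) = cons(e, a), NF(t₂) = cons(a, cons(cons(e, e), a))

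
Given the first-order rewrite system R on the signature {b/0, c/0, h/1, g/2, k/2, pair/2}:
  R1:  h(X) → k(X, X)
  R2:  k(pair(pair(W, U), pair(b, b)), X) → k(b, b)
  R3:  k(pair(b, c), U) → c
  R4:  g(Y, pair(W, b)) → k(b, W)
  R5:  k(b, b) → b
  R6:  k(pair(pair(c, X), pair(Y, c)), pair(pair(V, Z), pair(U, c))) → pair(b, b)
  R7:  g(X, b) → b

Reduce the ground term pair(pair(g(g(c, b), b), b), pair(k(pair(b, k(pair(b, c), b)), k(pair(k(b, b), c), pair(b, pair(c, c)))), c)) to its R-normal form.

1. pair(pair(g(g(c, b), b), b), pair(k(pair(b, k(pair(b, c), b)), k(pair(k(b, b), c), pair(b, pair(c, c)))), c))  →  pair(pair(b, b), pair(k(pair(b, k(pair(b, c), b)), k(pair(k(b, b), c), pair(b, pair(c, c)))), c))   [R7 at 1.1]
2. pair(pair(b, b), pair(k(pair(b, k(pair(b, c), b)), k(pair(k(b, b), c), pair(b, pair(c, c)))), c))  →  pair(pair(b, b), pair(k(pair(b, c), k(pair(k(b, b), c), pair(b, pair(c, c)))), c))   [R3 at 2.1.1.2]
3. pair(pair(b, b), pair(k(pair(b, c), k(pair(k(b, b), c), pair(b, pair(c, c)))), c))  →  pair(pair(b, b), pair(c, c))   [R3 at 2.1]

pair(pair(b, b), pair(c, c))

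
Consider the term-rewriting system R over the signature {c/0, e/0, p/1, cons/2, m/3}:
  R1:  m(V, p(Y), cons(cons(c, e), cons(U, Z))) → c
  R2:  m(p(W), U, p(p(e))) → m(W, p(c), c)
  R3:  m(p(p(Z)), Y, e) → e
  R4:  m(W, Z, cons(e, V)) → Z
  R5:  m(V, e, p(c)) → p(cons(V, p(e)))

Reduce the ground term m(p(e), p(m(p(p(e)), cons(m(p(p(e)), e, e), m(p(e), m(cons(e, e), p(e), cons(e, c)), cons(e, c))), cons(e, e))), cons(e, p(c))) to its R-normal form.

1. m(p(e), p(m(p(p(e)), cons(m(p(p(e)), e, e), m(p(e), m(cons(e, e), p(e), cons(e, c)), cons(e, c))), cons(e, e))), cons(e, p(c)))  →  p(m(p(p(e)), cons(m(p(p(e)), e, e), m(p(e), m(cons(e, e), p(e), cons(e, c)), cons(e, c))), cons(e, e)))   [R4 at ε]
2. p(m(p(p(e)), cons(m(p(p(e)), e, e), m(p(e), m(cons(e, e), p(e), cons(e, c)), cons(e, c))), cons(e, e)))  →  p(cons(m(p(p(e)), e, e), m(p(e), m(cons(e, e), p(e), cons(e, c)), cons(e, c))))   [R4 at 1]
3. p(cons(m(p(p(e)), e, e), m(p(e), m(cons(e, e), p(e), cons(e, c)), cons(e, c))))  →  p(cons(e, m(p(e), m(cons(e, e), p(e), cons(e, c)), cons(e, c))))   [R3 at 1.1]
4. p(cons(e, m(p(e), m(cons(e, e), p(e), cons(e, c)), cons(e, c))))  →  p(cons(e, m(cons(e, e), p(e), cons(e, c))))   [R4 at 1.2]
5. p(cons(e, m(cons(e, e), p(e), cons(e, c))))  →  p(cons(e, p(e)))   [R4 at 1.2]

p(cons(e, p(e)))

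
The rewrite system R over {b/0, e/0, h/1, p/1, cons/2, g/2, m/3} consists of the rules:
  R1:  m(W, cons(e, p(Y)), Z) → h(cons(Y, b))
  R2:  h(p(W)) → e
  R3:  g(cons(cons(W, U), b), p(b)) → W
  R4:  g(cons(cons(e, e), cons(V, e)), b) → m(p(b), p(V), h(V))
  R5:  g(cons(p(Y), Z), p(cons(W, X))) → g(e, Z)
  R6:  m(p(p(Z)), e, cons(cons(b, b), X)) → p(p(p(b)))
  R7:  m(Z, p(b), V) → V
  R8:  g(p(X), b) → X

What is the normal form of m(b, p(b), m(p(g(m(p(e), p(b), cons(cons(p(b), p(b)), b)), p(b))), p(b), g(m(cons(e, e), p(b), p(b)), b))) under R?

1. m(b, p(b), m(p(g(m(p(e), p(b), cons(cons(p(b), p(b)), b)), p(b))), p(b), g(m(cons(e, e), p(b), p(b)), b)))  →  m(p(g(m(p(e), p(b), cons(cons(p(b), p(b)), b)), p(b))), p(b), g(m(cons(e, e), p(b), p(b)), b))   [R7 at ε]
2. m(p(g(m(p(e), p(b), cons(cons(p(b), p(b)), b)), p(b))), p(b), g(m(cons(e, e), p(b), p(b)), b))  →  g(m(cons(e, e), p(b), p(b)), b)   [R7 at ε]
3. g(m(cons(e, e), p(b), p(b)), b)  →  g(p(b), b)   [R7 at 1]
4. g(p(b), b)  →  b   [R8 at ε]

b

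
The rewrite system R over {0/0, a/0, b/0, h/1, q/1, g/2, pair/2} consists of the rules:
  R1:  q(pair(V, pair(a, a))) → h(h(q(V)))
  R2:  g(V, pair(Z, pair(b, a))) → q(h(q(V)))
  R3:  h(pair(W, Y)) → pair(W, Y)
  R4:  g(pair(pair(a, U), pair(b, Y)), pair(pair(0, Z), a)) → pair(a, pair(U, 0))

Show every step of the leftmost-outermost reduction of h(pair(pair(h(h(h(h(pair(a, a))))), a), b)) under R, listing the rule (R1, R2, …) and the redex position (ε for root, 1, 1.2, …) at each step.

1. h(pair(pair(h(h(h(h(pair(a, a))))), a), b))  →  pair(pair(h(h(h(h(pair(a, a))))), a), b)   [R3 at ε]
2. pair(pair(h(h(h(h(pair(a, a))))), a), b)  →  pair(pair(h(h(h(pair(a, a)))), a), b)   [R3 at 1.1.1.1.1]
3. pair(pair(h(h(h(pair(a, a)))), a), b)  →  pair(pair(h(h(pair(a, a))), a), b)   [R3 at 1.1.1.1]
4. pair(pair(h(h(pair(a, a))), a), b)  →  pair(pair(h(pair(a, a)), a), b)   [R3 at 1.1.1]
5. pair(pair(h(pair(a, a)), a), b)  →  pair(pair(pair(a, a), a), b)   [R3 at 1.1]

pair(pair(pair(a, a), a), b)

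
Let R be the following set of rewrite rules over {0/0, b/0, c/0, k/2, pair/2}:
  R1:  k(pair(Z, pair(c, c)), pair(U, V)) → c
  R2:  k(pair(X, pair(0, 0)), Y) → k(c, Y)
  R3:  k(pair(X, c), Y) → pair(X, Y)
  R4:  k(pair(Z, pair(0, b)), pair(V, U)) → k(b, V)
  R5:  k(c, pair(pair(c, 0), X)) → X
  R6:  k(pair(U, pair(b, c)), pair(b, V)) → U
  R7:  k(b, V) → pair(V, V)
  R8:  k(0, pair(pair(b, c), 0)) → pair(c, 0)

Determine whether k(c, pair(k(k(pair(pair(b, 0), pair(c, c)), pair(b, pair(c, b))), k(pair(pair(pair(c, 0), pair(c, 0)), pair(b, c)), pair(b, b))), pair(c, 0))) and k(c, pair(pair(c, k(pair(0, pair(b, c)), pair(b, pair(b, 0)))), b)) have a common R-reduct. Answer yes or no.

no — NF(t₁) = pair(c, 0), NF(t₂) = b

Reduce t₁ = k(c, pair(k(k(pair(pair(b, 0), pair(c, c)), pair(b, pair(c, b))), k(pair(pair(pair(c, 0), pair(c, 0)), pair(b, c)), pair(b, b))), pair(c, 0))):
1. k(c, pair(k(k(pair(pair(b, 0), pair(c, c)), pair(b, pair(c, b))), k(pair(pair(pair(c, 0), pair(c, 0)), pair(b, c)), pair(b, b))), pair(c, 0)))  →  k(c, pair(k(c, k(pair(pair(pair(c, 0), pair(c, 0)), pair(b, c)), pair(b, b))), pair(c, 0)))   [R1 at 2.1.1]
2. k(c, pair(k(c, k(pair(pair(pair(c, 0), pair(c, 0)), pair(b, c)), pair(b, b))), pair(c, 0)))  →  k(c, pair(k(c, pair(pair(c, 0), pair(c, 0))), pair(c, 0)))   [R6 at 2.1.2]
3. k(c, pair(k(c, pair(pair(c, 0), pair(c, 0))), pair(c, 0)))  →  k(c, pair(pair(c, 0), pair(c, 0)))   [R5 at 2.1]
4. k(c, pair(pair(c, 0), pair(c, 0)))  →  pair(c, 0)   [R5 at ε]

Reduce t₂ = k(c, pair(pair(c, k(pair(0, pair(b, c)), pair(b, pair(b, 0)))), b)):
1. k(c, pair(pair(c, k(pair(0, pair(b, c)), pair(b, pair(b, 0)))), b))  →  k(c, pair(pair(c, 0), b))   [R6 at 2.1.2]
2. k(c, pair(pair(c, 0), b))  →  b   [R5 at ε]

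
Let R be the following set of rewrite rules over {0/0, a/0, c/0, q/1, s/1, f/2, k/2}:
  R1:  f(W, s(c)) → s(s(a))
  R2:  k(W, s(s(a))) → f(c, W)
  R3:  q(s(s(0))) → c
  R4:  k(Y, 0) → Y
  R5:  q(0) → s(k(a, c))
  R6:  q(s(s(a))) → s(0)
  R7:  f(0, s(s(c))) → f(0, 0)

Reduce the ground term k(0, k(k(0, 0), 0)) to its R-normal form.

1. k(0, k(k(0, 0), 0))  →  k(0, k(0, 0))   [R4 at 2]
2. k(0, k(0, 0))  →  k(0, 0)   [R4 at 2]
3. k(0, 0)  →  0   [R4 at ε]

0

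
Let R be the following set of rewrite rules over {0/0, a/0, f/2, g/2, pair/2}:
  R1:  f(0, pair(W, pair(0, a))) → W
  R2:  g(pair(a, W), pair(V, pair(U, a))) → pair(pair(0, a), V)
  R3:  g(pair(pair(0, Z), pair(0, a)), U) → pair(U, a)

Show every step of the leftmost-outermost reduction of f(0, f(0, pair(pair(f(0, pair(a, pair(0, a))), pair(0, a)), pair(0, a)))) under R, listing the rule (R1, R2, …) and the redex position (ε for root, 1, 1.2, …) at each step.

a

1. f(0, f(0, pair(pair(f(0, pair(a, pair(0, a))), pair(0, a)), pair(0, a))))  →  f(0, pair(f(0, pair(a, pair(0, a))), pair(0, a)))   [R1 at 2]
2. f(0, pair(f(0, pair(a, pair(0, a))), pair(0, a)))  →  f(0, pair(a, pair(0, a)))   [R1 at ε]
3. f(0, pair(a, pair(0, a)))  →  a   [R1 at ε]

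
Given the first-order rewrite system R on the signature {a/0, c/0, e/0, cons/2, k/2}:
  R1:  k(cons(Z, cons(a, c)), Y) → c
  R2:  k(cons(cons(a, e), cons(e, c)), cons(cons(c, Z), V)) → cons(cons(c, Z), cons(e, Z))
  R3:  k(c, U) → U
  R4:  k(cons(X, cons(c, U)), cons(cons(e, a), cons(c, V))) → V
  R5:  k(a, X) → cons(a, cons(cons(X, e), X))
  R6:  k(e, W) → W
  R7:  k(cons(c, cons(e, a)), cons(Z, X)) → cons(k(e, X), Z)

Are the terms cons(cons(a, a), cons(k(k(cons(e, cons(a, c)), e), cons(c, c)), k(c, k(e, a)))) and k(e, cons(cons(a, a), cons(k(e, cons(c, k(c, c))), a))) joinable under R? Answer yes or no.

yes — NF(t₁) = cons(cons(a, a), cons(cons(c, c), a)), NF(t₂) = cons(cons(a, a), cons(cons(c, c), a))

Reduce t₁ = cons(cons(a, a), cons(k(k(cons(e, cons(a, c)), e), cons(c, c)), k(c, k(e, a)))):
1. cons(cons(a, a), cons(k(k(cons(e, cons(a, c)), e), cons(c, c)), k(c, k(e, a))))  →  cons(cons(a, a), cons(k(c, cons(c, c)), k(c, k(e, a))))   [R1 at 2.1.1]
2. cons(cons(a, a), cons(k(c, cons(c, c)), k(c, k(e, a))))  →  cons(cons(a, a), cons(cons(c, c), k(c, k(e, a))))   [R3 at 2.1]
3. cons(cons(a, a), cons(cons(c, c), k(c, k(e, a))))  →  cons(cons(a, a), cons(cons(c, c), k(e, a)))   [R3 at 2.2]
4. cons(cons(a, a), cons(cons(c, c), k(e, a)))  →  cons(cons(a, a), cons(cons(c, c), a))   [R6 at 2.2]

Reduce t₂ = k(e, cons(cons(a, a), cons(k(e, cons(c, k(c, c))), a))):
1. k(e, cons(cons(a, a), cons(k(e, cons(c, k(c, c))), a)))  →  cons(cons(a, a), cons(k(e, cons(c, k(c, c))), a))   [R6 at ε]
2. cons(cons(a, a), cons(k(e, cons(c, k(c, c))), a))  →  cons(cons(a, a), cons(cons(c, k(c, c)), a))   [R6 at 2.1]
3. cons(cons(a, a), cons(cons(c, k(c, c)), a))  →  cons(cons(a, a), cons(cons(c, c), a))   [R3 at 2.1.2]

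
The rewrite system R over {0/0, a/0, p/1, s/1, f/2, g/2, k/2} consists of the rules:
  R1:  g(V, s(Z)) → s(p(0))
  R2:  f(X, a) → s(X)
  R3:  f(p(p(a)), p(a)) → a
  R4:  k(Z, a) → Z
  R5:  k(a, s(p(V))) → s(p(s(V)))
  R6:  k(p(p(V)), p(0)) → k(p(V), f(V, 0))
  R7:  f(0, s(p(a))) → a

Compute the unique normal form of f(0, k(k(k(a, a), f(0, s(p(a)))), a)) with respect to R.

1. f(0, k(k(k(a, a), f(0, s(p(a)))), a))  →  f(0, k(k(a, a), f(0, s(p(a)))))   [R4 at 2]
2. f(0, k(k(a, a), f(0, s(p(a)))))  →  f(0, k(a, f(0, s(p(a)))))   [R4 at 2.1]
3. f(0, k(a, f(0, s(p(a)))))  →  f(0, k(a, a))   [R7 at 2.2]
4. f(0, k(a, a))  →  f(0, a)   [R4 at 2]
5. f(0, a)  →  s(0)   [R2 at ε]

s(0)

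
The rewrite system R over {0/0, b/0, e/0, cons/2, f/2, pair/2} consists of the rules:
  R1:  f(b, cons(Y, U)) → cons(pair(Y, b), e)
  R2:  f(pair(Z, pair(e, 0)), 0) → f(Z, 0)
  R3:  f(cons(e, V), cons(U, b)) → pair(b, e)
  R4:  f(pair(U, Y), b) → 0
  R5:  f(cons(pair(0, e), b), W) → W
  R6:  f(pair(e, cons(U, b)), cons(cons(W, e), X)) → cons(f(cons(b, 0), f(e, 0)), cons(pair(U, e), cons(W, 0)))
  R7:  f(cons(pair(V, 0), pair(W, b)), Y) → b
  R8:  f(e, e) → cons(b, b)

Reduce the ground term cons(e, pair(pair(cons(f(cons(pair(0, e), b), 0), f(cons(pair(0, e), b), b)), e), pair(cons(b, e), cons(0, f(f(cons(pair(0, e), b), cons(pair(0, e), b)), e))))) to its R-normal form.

1. cons(e, pair(pair(cons(f(cons(pair(0, e), b), 0), f(cons(pair(0, e), b), b)), e), pair(cons(b, e), cons(0, f(f(cons(pair(0, e), b), cons(pair(0, e), b)), e)))))  →  cons(e, pair(pair(cons(0, f(cons(pair(0, e), b), b)), e), pair(cons(b, e), cons(0, f(f(cons(pair(0, e), b), cons(pair(0, e), b)), e)))))   [R5 at 2.1.1.1]
2. cons(e, pair(pair(cons(0, f(cons(pair(0, e), b), b)), e), pair(cons(b, e), cons(0, f(f(cons(pair(0, e), b), cons(pair(0, e), b)), e)))))  →  cons(e, pair(pair(cons(0, b), e), pair(cons(b, e), cons(0, f(f(cons(pair(0, e), b), cons(pair(0, e), b)), e)))))   [R5 at 2.1.1.2]
3. cons(e, pair(pair(cons(0, b), e), pair(cons(b, e), cons(0, f(f(cons(pair(0, e), b), cons(pair(0, e), b)), e)))))  →  cons(e, pair(pair(cons(0, b), e), pair(cons(b, e), cons(0, f(cons(pair(0, e), b), e)))))   [R5 at 2.2.2.2.1]
4. cons(e, pair(pair(cons(0, b), e), pair(cons(b, e), cons(0, f(cons(pair(0, e), b), e)))))  →  cons(e, pair(pair(cons(0, b), e), pair(cons(b, e), cons(0, e))))   [R5 at 2.2.2.2]

cons(e, pair(pair(cons(0, b), e), pair(cons(b, e), cons(0, e))))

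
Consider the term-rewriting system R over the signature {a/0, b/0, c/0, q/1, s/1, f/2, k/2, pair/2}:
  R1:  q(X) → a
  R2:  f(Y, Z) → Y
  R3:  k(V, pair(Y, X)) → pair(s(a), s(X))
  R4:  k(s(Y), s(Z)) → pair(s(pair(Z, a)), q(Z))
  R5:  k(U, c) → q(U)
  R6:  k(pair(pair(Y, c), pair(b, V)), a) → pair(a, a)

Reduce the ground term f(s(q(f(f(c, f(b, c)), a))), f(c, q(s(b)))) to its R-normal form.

s(a)

1. f(s(q(f(f(c, f(b, c)), a))), f(c, q(s(b))))  →  s(q(f(f(c, f(b, c)), a)))   [R2 at ε]
2. s(q(f(f(c, f(b, c)), a)))  →  s(a)   [R1 at 1]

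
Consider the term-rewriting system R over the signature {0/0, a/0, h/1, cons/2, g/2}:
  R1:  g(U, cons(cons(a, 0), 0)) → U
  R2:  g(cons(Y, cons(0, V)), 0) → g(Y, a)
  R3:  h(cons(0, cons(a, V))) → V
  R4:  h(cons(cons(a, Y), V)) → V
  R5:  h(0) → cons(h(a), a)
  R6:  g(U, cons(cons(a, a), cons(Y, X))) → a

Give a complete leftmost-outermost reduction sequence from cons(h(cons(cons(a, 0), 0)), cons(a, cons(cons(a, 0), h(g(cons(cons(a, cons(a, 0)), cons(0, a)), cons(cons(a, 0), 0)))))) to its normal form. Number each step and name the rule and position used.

1. cons(h(cons(cons(a, 0), 0)), cons(a, cons(cons(a, 0), h(g(cons(cons(a, cons(a, 0)), cons(0, a)), cons(cons(a, 0), 0))))))  →  cons(0, cons(a, cons(cons(a, 0), h(g(cons(cons(a, cons(a, 0)), cons(0, a)), cons(cons(a, 0), 0))))))   [R4 at 1]
2. cons(0, cons(a, cons(cons(a, 0), h(g(cons(cons(a, cons(a, 0)), cons(0, a)), cons(cons(a, 0), 0))))))  →  cons(0, cons(a, cons(cons(a, 0), h(cons(cons(a, cons(a, 0)), cons(0, a))))))   [R1 at 2.2.2.1]
3. cons(0, cons(a, cons(cons(a, 0), h(cons(cons(a, cons(a, 0)), cons(0, a))))))  →  cons(0, cons(a, cons(cons(a, 0), cons(0, a))))   [R4 at 2.2.2]

cons(0, cons(a, cons(cons(a, 0), cons(0, a))))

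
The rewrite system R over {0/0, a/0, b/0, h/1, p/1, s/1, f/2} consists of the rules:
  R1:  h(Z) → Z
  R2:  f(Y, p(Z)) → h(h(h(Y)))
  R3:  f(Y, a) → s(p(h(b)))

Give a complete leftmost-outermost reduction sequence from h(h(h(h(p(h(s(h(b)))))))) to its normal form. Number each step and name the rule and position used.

p(s(b))

1. h(h(h(h(p(h(s(h(b))))))))  →  h(h(h(p(h(s(h(b)))))))   [R1 at ε]
2. h(h(h(p(h(s(h(b)))))))  →  h(h(p(h(s(h(b))))))   [R1 at ε]
3. h(h(p(h(s(h(b))))))  →  h(p(h(s(h(b)))))   [R1 at ε]
4. h(p(h(s(h(b)))))  →  p(h(s(h(b))))   [R1 at ε]
5. p(h(s(h(b))))  →  p(s(h(b)))   [R1 at 1]
6. p(s(h(b)))  →  p(s(b))   [R1 at 1.1]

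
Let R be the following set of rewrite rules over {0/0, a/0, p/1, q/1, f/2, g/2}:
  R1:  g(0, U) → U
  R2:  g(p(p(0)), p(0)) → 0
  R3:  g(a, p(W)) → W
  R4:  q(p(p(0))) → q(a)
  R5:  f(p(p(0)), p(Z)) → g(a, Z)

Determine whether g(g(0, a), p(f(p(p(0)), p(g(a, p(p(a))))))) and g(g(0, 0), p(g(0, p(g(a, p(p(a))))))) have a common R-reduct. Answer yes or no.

Reduce t₁ = g(g(0, a), p(f(p(p(0)), p(g(a, p(p(a))))))):
1. g(g(0, a), p(f(p(p(0)), p(g(a, p(p(a)))))))  →  g(a, p(f(p(p(0)), p(g(a, p(p(a)))))))   [R1 at 1]
2. g(a, p(f(p(p(0)), p(g(a, p(p(a)))))))  →  f(p(p(0)), p(g(a, p(p(a)))))   [R3 at ε]
3. f(p(p(0)), p(g(a, p(p(a)))))  →  g(a, g(a, p(p(a))))   [R5 at ε]
4. g(a, g(a, p(p(a))))  →  g(a, p(a))   [R3 at 2]
5. g(a, p(a))  →  a   [R3 at ε]

Reduce t₂ = g(g(0, 0), p(g(0, p(g(a, p(p(a))))))):
1. g(g(0, 0), p(g(0, p(g(a, p(p(a)))))))  →  g(0, p(g(0, p(g(a, p(p(a)))))))   [R1 at 1]
2. g(0, p(g(0, p(g(a, p(p(a)))))))  →  p(g(0, p(g(a, p(p(a))))))   [R1 at ε]
3. p(g(0, p(g(a, p(p(a))))))  →  p(p(g(a, p(p(a)))))   [R1 at 1]
4. p(p(g(a, p(p(a)))))  →  p(p(p(a)))   [R3 at 1.1]

no — NF(t₁) = a, NF(t₂) = p(p(p(a)))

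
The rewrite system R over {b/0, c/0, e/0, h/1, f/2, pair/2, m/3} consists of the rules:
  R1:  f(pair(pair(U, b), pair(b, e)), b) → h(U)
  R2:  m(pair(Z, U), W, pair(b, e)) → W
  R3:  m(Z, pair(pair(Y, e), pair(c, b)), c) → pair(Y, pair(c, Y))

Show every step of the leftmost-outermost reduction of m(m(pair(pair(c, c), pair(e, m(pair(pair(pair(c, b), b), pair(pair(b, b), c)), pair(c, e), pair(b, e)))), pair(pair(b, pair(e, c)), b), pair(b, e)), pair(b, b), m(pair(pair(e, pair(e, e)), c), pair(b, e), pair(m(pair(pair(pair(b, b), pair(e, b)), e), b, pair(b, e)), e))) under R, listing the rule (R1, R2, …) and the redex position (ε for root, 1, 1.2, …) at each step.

1. m(m(pair(pair(c, c), pair(e, m(pair(pair(pair(c, b), b), pair(pair(b, b), c)), pair(c, e), pair(b, e)))), pair(pair(b, pair(e, c)), b), pair(b, e)), pair(b, b), m(pair(pair(e, pair(e, e)), c), pair(b, e), pair(m(pair(pair(pair(b, b), pair(e, b)), e), b, pair(b, e)), e)))  →  m(pair(pair(b, pair(e, c)), b), pair(b, b), m(pair(pair(e, pair(e, e)), c), pair(b, e), pair(m(pair(pair(pair(b, b), pair(e, b)), e), b, pair(b, e)), e)))   [R2 at 1]
2. m(pair(pair(b, pair(e, c)), b), pair(b, b), m(pair(pair(e, pair(e, e)), c), pair(b, e), pair(m(pair(pair(pair(b, b), pair(e, b)), e), b, pair(b, e)), e)))  →  m(pair(pair(b, pair(e, c)), b), pair(b, b), m(pair(pair(e, pair(e, e)), c), pair(b, e), pair(b, e)))   [R2 at 3.3.1]
3. m(pair(pair(b, pair(e, c)), b), pair(b, b), m(pair(pair(e, pair(e, e)), c), pair(b, e), pair(b, e)))  →  m(pair(pair(b, pair(e, c)), b), pair(b, b), pair(b, e))   [R2 at 3]
4. m(pair(pair(b, pair(e, c)), b), pair(b, b), pair(b, e))  →  pair(b, b)   [R2 at ε]

pair(b, b)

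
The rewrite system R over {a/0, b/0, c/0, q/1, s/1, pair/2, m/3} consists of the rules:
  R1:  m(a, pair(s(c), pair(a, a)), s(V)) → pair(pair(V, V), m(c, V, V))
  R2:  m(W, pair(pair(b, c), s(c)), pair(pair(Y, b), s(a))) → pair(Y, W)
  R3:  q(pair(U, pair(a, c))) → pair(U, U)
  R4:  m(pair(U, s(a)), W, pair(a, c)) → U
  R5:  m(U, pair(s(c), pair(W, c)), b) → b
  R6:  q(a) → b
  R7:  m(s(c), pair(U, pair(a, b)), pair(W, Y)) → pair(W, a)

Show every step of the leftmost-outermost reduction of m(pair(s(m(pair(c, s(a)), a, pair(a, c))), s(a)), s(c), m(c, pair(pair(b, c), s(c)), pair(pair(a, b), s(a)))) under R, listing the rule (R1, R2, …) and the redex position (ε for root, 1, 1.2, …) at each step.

1. m(pair(s(m(pair(c, s(a)), a, pair(a, c))), s(a)), s(c), m(c, pair(pair(b, c), s(c)), pair(pair(a, b), s(a))))  →  m(pair(s(c), s(a)), s(c), m(c, pair(pair(b, c), s(c)), pair(pair(a, b), s(a))))   [R4 at 1.1.1]
2. m(pair(s(c), s(a)), s(c), m(c, pair(pair(b, c), s(c)), pair(pair(a, b), s(a))))  →  m(pair(s(c), s(a)), s(c), pair(a, c))   [R2 at 3]
3. m(pair(s(c), s(a)), s(c), pair(a, c))  →  s(c)   [R4 at ε]

s(c)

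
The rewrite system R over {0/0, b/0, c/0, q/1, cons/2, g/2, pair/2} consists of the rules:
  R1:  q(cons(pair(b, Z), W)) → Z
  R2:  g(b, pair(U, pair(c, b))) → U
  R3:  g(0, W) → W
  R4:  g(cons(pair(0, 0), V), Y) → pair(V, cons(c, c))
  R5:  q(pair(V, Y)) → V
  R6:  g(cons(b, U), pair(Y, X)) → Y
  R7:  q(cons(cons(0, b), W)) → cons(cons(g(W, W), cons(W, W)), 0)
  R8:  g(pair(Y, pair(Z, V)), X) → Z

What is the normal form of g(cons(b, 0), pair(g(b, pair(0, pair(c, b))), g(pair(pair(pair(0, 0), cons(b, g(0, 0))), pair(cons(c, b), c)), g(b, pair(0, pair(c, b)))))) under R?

0

1. g(cons(b, 0), pair(g(b, pair(0, pair(c, b))), g(pair(pair(pair(0, 0), cons(b, g(0, 0))), pair(cons(c, b), c)), g(b, pair(0, pair(c, b))))))  →  g(b, pair(0, pair(c, b)))   [R6 at ε]
2. g(b, pair(0, pair(c, b)))  →  0   [R2 at ε]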